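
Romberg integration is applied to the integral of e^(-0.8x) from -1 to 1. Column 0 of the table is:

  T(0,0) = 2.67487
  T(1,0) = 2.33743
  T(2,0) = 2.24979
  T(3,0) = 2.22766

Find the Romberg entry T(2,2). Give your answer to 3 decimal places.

T(1,1) = (4·2.33743 − 2.67487) / 3 = 2.22495
T(2,1) = 2.24979 + (2.24979 − 2.33743)/3 = 2.22058
T(2,2) = (16·2.22058 − 2.22495) / 15 = 2.22029
(Column j=1 coincides with Simpson's rule on the same nodes.)

2.220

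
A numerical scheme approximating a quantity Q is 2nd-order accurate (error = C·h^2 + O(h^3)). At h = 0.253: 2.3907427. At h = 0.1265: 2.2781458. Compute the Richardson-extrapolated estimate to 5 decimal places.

The leading error scales as h^2; refining by a factor of 2 reduces it by 2^2 = 4.
Extrapolated value = (4·A(h/2) − A(h)) / (4 − 1)
= (4·2.2781458 − 2.3907427) / 3
= 6.7218405 / 3 = 2.2406135

2.24061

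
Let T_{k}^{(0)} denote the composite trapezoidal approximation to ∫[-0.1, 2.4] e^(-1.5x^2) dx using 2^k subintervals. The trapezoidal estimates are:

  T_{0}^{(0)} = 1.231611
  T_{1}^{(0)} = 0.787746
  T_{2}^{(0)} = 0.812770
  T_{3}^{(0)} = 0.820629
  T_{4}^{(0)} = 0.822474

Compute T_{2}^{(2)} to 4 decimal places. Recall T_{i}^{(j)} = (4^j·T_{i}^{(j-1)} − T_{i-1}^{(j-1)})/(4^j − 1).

0.8332

T_{1}^{(1)} = (4·0.787746 − 1.231611) / 3 = 0.639791
T_{2}^{(1)} = 0.812770 + (0.812770 − 0.787746)/3 = 0.821111
T_{2}^{(2)} = 0.821111 + (0.821111 − 0.639791)/15 = 0.833199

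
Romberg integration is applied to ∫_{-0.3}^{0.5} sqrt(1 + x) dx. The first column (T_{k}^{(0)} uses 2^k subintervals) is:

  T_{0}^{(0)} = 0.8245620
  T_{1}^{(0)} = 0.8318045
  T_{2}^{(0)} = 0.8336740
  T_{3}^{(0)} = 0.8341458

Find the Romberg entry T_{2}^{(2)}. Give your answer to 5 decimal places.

0.83430

Richardson extrapolation on the trapezoidal column (denominator 4−1=3):
T_{1}^{(1)} = 0.8318045 + (0.8318045 − 0.8245620)/3 = 0.8342187
T_{2}^{(1)} = (4·0.8336740 − 0.8318045) / 3 = 0.8342972
T_{2}^{(2)} = 0.8342972 + (0.8342972 − 0.8342187)/15 = 0.8343024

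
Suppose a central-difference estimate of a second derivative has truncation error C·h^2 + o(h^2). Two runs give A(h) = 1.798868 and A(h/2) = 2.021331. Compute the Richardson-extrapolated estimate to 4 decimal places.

The leading error scales as h^2; refining by a factor of 2 reduces it by 2^2 = 4.
Extrapolated value = (4·A(h/2) − A(h)) / (4 − 1)
= (4·2.021331 − 1.798868) / 3
= 6.286456 / 3 = 2.095485

2.0955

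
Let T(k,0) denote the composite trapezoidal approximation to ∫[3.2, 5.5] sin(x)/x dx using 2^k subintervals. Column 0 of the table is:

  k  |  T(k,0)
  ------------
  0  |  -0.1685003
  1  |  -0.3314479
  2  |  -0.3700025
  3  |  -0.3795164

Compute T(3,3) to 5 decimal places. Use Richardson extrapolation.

-0.38268

T(1,1) = -0.3314479 + (-0.3314479 − (-0.1685003))/3 = -0.3857638
T(2,1) = (4·(-0.3700025) − (-0.3314479)) / 3 = -0.3828540
T(3,1) = -0.3795164 + (-0.3795164 − (-0.3700025))/3 = -0.3826877
T(2,2) = (16·(-0.3828540) − (-0.3857638)) / 15 = -0.3826600
T(3,2) = (16·(-0.3826877) − (-0.3828540)) / 15 = -0.3826766
T(3,3) = (64·(-0.3826766) − (-0.3826600)) / 63 = -0.3826769
(Column j=1 coincides with Simpson's rule on the same nodes.)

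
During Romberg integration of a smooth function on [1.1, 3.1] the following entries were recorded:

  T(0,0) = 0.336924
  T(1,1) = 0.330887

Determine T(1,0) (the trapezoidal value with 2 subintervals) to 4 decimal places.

0.3324

From T(1,1) = (4·T(1,0) − T(0,0))/3, solve for T(1,0):
4·T(1,0) = 3·0.330887 + 0.336924 = 1.329585
T(1,0) = 0.332396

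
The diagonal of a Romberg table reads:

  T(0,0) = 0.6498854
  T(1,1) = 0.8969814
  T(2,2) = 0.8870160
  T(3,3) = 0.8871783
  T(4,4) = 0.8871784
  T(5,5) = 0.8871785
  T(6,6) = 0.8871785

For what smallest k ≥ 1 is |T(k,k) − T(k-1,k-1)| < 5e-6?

|T(1,1) − T(0,0)| = 0.2470960 ≥ 5e-6
|T(2,2) − T(1,1)| = 0.0099654 ≥ 5e-6
|T(3,3) − T(2,2)| = 0.0001623 ≥ 5e-6
|T(4,4) − T(3,3)| = 0.0000001 < 5e-6

k = 4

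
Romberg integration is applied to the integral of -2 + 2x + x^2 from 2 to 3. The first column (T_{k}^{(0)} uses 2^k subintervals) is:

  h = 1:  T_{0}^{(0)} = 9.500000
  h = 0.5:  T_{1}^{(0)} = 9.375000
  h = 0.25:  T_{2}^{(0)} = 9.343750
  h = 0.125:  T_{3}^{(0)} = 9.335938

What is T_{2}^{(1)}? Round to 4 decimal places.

Richardson extrapolation on the trapezoidal column (denominator 4−1=3):
T_{2}^{(1)} = (4·9.343750 − 9.375000) / 3 = 9.333333

9.3333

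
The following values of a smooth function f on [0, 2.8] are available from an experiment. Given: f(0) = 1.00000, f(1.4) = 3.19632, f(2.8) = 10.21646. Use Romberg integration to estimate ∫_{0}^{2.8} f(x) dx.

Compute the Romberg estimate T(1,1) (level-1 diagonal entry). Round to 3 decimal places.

11.201

T(0,0) (trapezoid, 1 panel, h=2.8000): 15.70304
T(1,0) (trapezoid, 2 panels, h=1.4000): 12.32637
T(1,1) = 12.32637 + (12.32637 − 15.70304)/3 = 11.20081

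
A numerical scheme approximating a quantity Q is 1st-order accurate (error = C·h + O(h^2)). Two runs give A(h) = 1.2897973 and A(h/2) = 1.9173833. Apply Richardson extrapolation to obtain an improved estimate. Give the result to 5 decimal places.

2.54497

The leading error scales as h; refining by a factor of 2 reduces it by 2^1 = 2.
Extrapolated value = (2·A(h/2) − A(h)) / (2 − 1)
= (2·1.9173833 − 1.2897973) / 1
= 2.5449693 / 1 = 2.5449693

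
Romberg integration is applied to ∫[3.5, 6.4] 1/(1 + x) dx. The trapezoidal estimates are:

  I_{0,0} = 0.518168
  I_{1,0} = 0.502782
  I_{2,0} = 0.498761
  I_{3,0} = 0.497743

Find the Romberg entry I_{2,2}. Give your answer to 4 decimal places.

Richardson extrapolation on the trapezoidal column (denominator 4−1=3):
I_{1,1} = (4·0.502782 − 0.518168) / 3 = 0.497653
I_{2,1} = 0.498761 + (0.498761 − 0.502782)/3 = 0.497421
I_{2,2} = (16·0.497421 − 0.497653) / 15 = 0.497406

0.4974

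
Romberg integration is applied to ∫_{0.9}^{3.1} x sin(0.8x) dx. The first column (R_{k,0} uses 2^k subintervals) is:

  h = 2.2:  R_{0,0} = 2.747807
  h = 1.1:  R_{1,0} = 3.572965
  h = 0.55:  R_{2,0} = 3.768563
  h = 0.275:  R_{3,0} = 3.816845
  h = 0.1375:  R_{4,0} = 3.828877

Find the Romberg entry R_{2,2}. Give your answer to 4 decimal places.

3.8328

Richardson extrapolation on the trapezoidal column (denominator 4−1=3):
R_{1,1} = 3.572965 + (3.572965 − 2.747807)/3 = 3.848018
R_{2,1} = 3.768563 + (3.768563 − 3.572965)/3 = 3.833762
R_{2,2} = 3.833762 + (3.833762 − 3.848018)/15 = 3.832812
(Column j=1 coincides with Simpson's rule on the same nodes.)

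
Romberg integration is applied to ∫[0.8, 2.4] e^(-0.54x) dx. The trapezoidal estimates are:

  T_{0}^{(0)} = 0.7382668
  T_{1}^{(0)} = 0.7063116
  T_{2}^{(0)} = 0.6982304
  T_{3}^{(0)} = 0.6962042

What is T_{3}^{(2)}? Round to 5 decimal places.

T_{2}^{(1)} = 0.6982304 + (0.6982304 − 0.7063116)/3 = 0.6955367
T_{3}^{(1)} = 0.6962042 + (0.6962042 − 0.6982304)/3 = 0.6955288
T_{3}^{(2)} = 0.6955288 + (0.6955288 − 0.6955367)/15 = 0.6955283
(Column j=1 coincides with Simpson's rule on the same nodes.)

0.69553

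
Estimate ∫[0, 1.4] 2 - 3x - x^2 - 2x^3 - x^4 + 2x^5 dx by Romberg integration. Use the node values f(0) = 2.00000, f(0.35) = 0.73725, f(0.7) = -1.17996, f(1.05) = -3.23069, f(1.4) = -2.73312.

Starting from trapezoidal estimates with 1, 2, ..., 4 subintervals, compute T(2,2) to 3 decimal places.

-1.541

T(0,0) (trapezoid, 1 panel, h=1.4000): -0.51318
T(1,0) (trapezoid, 2 panels, h=0.7000): -1.08256
T(2,0) (trapezoid, 4 panels, h=0.3500): -1.41399
T(1,1) = -1.08256 + (-1.08256 − (-0.51318))/3 = -1.27235
T(2,1) = -1.41399 + (-1.41399 − (-1.08256))/3 = -1.52447
T(2,2) = -1.52447 + (-1.52447 − (-1.27235))/15 = -1.54128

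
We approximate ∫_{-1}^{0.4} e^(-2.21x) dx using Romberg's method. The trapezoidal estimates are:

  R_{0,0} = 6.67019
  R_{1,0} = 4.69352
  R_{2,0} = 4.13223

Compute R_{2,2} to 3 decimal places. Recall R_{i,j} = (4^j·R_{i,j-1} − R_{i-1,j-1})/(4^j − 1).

3.939

R_{1,1} = (4·4.69352 − 6.67019) / 3 = 4.03463
R_{2,1} = 4.13223 + (4.13223 − 4.69352)/3 = 3.94513
R_{2,2} = 3.94513 + (3.94513 − 4.03463)/15 = 3.93916
(Column j=1 coincides with Simpson's rule on the same nodes.)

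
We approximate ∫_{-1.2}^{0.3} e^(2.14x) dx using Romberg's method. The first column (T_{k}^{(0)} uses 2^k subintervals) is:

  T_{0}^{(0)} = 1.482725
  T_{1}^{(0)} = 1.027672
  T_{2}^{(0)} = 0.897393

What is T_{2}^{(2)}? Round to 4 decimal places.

0.8525

Richardson extrapolation on the trapezoidal column (denominator 4−1=3):
T_{1}^{(1)} = (4·1.027672 − 1.482725) / 3 = 0.875988
T_{2}^{(1)} = 0.897393 + (0.897393 − 1.027672)/3 = 0.853967
T_{2}^{(2)} = (16·0.853967 − 0.875988) / 15 = 0.852499
(Column j=1 coincides with Simpson's rule on the same nodes.)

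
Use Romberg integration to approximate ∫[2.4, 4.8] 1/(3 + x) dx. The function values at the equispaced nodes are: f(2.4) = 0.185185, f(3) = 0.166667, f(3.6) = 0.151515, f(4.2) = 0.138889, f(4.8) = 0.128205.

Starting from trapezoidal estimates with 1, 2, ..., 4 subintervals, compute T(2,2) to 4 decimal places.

0.3677

T(0,0) (trapezoid, 1 panel, h=2.4000): 0.376068
T(1,0) (trapezoid, 2 panels, h=1.2000): 0.369852
T(2,0) (trapezoid, 4 panels, h=0.6000): 0.368260
T(1,1) = 0.369852 + (0.369852 − 0.376068)/3 = 0.367780
T(2,1) = 0.368260 + (0.368260 − 0.369852)/3 = 0.367729
T(2,2) = 0.367729 + (0.367729 − 0.367780)/15 = 0.367726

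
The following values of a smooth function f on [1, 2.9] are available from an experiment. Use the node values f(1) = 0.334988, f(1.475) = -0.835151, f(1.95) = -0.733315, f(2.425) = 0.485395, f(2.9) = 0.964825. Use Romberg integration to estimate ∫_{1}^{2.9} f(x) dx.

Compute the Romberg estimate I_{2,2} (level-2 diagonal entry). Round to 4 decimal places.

-0.2300

I_{0,0} (trapezoid, 1 panel, h=1.9000): 1.234822
I_{1,0} (trapezoid, 2 panels, h=0.9500): -0.079238
I_{2,0} (trapezoid, 4 panels, h=0.4750): -0.205753
I_{1,1} = -0.079238 + (-0.079238 − 1.234822)/3 = -0.517258
I_{2,1} = -0.205753 + (-0.205753 − (-0.079238))/3 = -0.247925
I_{2,2} = -0.247925 + (-0.247925 − (-0.517258))/15 = -0.229969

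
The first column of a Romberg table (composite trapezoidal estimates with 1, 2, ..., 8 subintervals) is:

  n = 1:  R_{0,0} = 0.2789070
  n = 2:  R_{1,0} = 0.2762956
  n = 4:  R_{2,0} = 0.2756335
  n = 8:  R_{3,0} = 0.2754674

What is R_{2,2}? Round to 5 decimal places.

Richardson extrapolation on the trapezoidal column (denominator 4−1=3):
R_{1,1} = (4·0.2762956 − 0.2789070) / 3 = 0.2754251
R_{2,1} = (4·0.2756335 − 0.2762956) / 3 = 0.2754128
R_{2,2} = 0.2754128 + (0.2754128 − 0.2754251)/15 = 0.2754120
(Column j=1 coincides with Simpson's rule on the same nodes.)

0.27541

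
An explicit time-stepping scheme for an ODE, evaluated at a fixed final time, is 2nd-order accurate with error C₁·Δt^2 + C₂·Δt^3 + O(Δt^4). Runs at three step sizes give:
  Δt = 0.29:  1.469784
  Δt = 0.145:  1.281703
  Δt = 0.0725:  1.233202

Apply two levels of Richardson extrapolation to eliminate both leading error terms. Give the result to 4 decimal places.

First eliminate the Δt^2 term (factor 2^2 = 4):
  B₁ = (4·1.281703 − 1.469784)/3 = 1.219009
  B₂ = (4·1.233202 − 1.281703)/3 = 1.217035
Then eliminate the Δt^3 term (factor 2^3 = 8):
  (8·1.217035 − 1.219009)/7 = 1.216753

1.2168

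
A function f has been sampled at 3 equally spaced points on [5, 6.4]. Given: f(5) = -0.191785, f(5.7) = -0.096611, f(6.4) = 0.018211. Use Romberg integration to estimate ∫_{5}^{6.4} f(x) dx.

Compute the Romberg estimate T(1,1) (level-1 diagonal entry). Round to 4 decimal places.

-0.1307

T(0,0) (trapezoid, 1 panel, h=1.4000): -0.121502
T(1,0) (trapezoid, 2 panels, h=0.7000): -0.128379
T(1,1) = -0.128379 + (-0.128379 − (-0.121502))/3 = -0.130671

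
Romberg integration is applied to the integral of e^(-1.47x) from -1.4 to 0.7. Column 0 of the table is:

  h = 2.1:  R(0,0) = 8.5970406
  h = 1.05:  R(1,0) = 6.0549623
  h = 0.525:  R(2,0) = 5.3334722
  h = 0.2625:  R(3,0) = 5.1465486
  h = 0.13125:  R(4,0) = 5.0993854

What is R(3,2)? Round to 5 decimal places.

5.08366

R(2,1) = (4·5.3334722 − 6.0549623) / 3 = 5.0929755
R(3,1) = 5.1465486 + (5.1465486 − 5.3334722)/3 = 5.0842407
R(3,2) = 5.0842407 + (5.0842407 − 5.0929755)/15 = 5.0836584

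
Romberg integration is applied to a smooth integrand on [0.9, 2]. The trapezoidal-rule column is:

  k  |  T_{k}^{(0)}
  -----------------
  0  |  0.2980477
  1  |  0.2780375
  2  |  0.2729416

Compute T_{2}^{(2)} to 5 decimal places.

0.27123

T_{1}^{(1)} = (4·0.2780375 − 0.2980477) / 3 = 0.2713674
T_{2}^{(1)} = (4·0.2729416 − 0.2780375) / 3 = 0.2712430
T_{2}^{(2)} = 0.2712430 + (0.2712430 − 0.2713674)/15 = 0.2712347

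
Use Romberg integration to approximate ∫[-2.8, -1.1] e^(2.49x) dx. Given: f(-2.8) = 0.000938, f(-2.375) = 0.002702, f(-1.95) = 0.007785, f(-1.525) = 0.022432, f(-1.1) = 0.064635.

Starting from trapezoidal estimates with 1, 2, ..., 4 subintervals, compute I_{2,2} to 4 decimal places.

0.0256

I_{0,0} (trapezoid, 1 panel, h=1.7000): 0.055737
I_{1,0} (trapezoid, 2 panels, h=0.8500): 0.034486
I_{2,0} (trapezoid, 4 panels, h=0.4250): 0.027925
I_{1,1} = 0.034486 + (0.034486 − 0.055737)/3 = 0.027402
I_{2,1} = 0.027925 + (0.027925 − 0.034486)/3 = 0.025738
I_{2,2} = 0.025738 + (0.025738 − 0.027402)/15 = 0.025627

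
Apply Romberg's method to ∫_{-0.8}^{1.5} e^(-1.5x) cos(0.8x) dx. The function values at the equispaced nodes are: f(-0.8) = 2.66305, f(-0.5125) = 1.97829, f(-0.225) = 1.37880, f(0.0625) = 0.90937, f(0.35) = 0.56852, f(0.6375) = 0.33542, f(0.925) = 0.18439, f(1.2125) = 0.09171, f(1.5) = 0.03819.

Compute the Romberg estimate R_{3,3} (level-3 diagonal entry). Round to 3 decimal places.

1.938

R_{0,0} (trapezoid, 1 panel, h=2.3000): 3.10643
R_{1,0} (trapezoid, 2 panels, h=1.1500): 2.20701
R_{2,0} (trapezoid, 4 panels, h=0.5750): 2.00234
R_{3,0} (trapezoid, 8 panels, h=0.2875): 1.95417
R_{1,1} = 2.20701 + (2.20701 − 3.10643)/3 = 1.90720
R_{2,1} = 2.00234 + (2.00234 − 2.20701)/3 = 1.93412
R_{3,1} = 1.95417 + (1.95417 − 2.00234)/3 = 1.93811
R_{2,2} = 1.93412 + (1.93412 − 1.90720)/15 = 1.93591
R_{3,2} = 1.93811 + (1.93811 − 1.93412)/15 = 1.93838
R_{3,3} = 1.93838 + (1.93838 − 1.93591)/63 = 1.93842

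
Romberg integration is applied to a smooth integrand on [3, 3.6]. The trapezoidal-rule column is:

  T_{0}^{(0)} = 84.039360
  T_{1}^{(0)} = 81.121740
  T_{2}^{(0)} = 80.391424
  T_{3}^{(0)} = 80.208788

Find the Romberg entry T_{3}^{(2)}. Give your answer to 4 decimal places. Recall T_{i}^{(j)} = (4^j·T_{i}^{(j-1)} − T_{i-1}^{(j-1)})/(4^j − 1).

Richardson extrapolation on the trapezoidal column (denominator 4−1=3):
T_{2}^{(1)} = (4·80.391424 − 81.121740) / 3 = 80.147985
T_{3}^{(1)} = (4·80.208788 − 80.391424) / 3 = 80.147909
T_{3}^{(2)} = (16·80.147909 − 80.147985) / 15 = 80.147904

80.1479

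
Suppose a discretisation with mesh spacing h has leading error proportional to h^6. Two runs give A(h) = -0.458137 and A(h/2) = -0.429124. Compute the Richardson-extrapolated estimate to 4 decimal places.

-0.4287

The leading error scales as h^6; refining by a factor of 2 reduces it by 2^6 = 64.
Extrapolated value = (64·A(h/2) − A(h)) / (64 − 1)
= (64·(-0.429124) − (-0.458137)) / 63
= -27.005799 / 63 = -0.428663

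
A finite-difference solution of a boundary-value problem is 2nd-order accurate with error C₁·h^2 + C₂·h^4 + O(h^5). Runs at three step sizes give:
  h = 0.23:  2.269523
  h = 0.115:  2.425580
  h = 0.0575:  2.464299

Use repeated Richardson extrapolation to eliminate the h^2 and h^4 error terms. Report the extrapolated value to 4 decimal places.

First eliminate the h^2 term (factor 2^2 = 4):
  B₁ = (4·2.425580 − 2.269523)/3 = 2.477599
  B₂ = (4·2.464299 − 2.425580)/3 = 2.477205
Then eliminate the h^4 term (factor 2^4 = 16):
  (16·2.477205 − 2.477599)/15 = 2.477179

2.4772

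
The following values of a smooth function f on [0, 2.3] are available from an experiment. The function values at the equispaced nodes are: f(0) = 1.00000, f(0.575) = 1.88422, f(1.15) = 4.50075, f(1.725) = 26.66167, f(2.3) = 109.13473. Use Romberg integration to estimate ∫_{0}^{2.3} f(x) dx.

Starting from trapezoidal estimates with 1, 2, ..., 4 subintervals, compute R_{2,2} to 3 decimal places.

44.426

R_{0,0} (trapezoid, 1 panel, h=2.3000): 126.65494
R_{1,0} (trapezoid, 2 panels, h=1.1500): 68.50333
R_{2,0} (trapezoid, 4 panels, h=0.5750): 50.66555
R_{1,1} = 68.50333 + (68.50333 − 126.65494)/3 = 49.11946
R_{2,1} = 50.66555 + (50.66555 − 68.50333)/3 = 44.71962
R_{2,2} = 44.71962 + (44.71962 − 49.11946)/15 = 44.42630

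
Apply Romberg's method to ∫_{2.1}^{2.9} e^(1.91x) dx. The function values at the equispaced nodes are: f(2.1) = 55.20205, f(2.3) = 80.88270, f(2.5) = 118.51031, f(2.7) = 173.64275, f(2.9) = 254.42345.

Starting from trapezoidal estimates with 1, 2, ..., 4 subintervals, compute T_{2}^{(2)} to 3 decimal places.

T_{0}^{(0)} (trapezoid, 1 panel, h=0.8000): 123.85020
T_{1}^{(0)} (trapezoid, 2 panels, h=0.4000): 109.32922
T_{2}^{(0)} (trapezoid, 4 panels, h=0.2000): 105.56970
T_{1}^{(1)} = 109.32922 + (109.32922 − 123.85020)/3 = 104.48889
T_{2}^{(1)} = 105.56970 + (105.56970 − 109.32922)/3 = 104.31653
T_{2}^{(2)} = 104.31653 + (104.31653 − 104.48889)/15 = 104.30504

104.305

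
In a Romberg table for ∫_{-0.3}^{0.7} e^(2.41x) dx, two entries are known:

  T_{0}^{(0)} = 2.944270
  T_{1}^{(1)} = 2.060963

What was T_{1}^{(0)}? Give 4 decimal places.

From T_{1}^{(1)} = (4·T_{1}^{(0)} − T_{0}^{(0)})/3, solve for T_{1}^{(0)}:
4·T_{1}^{(0)} = 3·2.060963 + 2.944270 = 9.127159
T_{1}^{(0)} = 2.281790

2.2818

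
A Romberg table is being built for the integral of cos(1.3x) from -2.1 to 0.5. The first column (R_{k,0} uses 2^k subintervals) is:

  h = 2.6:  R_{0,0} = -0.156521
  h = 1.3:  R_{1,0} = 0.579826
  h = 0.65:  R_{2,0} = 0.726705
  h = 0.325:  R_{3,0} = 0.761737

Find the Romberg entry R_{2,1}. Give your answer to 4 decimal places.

0.7757

Richardson extrapolation on the trapezoidal column (denominator 4−1=3):
R_{2,1} = 0.726705 + (0.726705 − 0.579826)/3 = 0.775665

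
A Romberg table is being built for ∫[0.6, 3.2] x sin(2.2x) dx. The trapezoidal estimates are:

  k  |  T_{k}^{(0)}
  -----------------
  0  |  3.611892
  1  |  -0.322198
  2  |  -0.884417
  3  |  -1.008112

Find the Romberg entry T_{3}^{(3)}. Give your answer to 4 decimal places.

-1.0481

T_{1}^{(1)} = (4·(-0.322198) − 3.611892) / 3 = -1.633561
T_{2}^{(1)} = (4·(-0.884417) − (-0.322198)) / 3 = -1.071823
T_{3}^{(1)} = (4·(-1.008112) − (-0.884417)) / 3 = -1.049344
T_{2}^{(2)} = -1.071823 + (-1.071823 − (-1.633561))/15 = -1.034374
T_{3}^{(2)} = -1.049344 + (-1.049344 − (-1.071823))/15 = -1.047845
T_{3}^{(3)} = -1.047845 + (-1.047845 − (-1.034374))/63 = -1.048059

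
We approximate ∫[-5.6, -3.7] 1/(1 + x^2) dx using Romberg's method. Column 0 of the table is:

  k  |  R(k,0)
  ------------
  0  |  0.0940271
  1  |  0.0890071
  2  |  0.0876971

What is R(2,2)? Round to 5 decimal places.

Richardson extrapolation on the trapezoidal column (denominator 4−1=3):
R(1,1) = (4·0.0890071 − 0.0940271) / 3 = 0.0873338
R(2,1) = 0.0876971 + (0.0876971 − 0.0890071)/3 = 0.0872604
R(2,2) = (16·0.0872604 − 0.0873338) / 15 = 0.0872555

0.08726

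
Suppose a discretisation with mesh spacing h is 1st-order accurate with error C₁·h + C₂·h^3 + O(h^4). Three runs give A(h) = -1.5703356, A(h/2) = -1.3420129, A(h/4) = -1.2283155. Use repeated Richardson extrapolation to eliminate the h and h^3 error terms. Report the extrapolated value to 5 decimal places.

First eliminate the h term (factor 2^1 = 2):
  B₁ = (2·(-1.3420129) − (-1.5703356))/1 = -1.1136902
  B₂ = (2·(-1.2283155) − (-1.3420129))/1 = -1.1146181
Then eliminate the h^3 term (factor 2^3 = 8):
  (8·(-1.1146181) − (-1.1136902))/7 = -1.1147507

-1.11475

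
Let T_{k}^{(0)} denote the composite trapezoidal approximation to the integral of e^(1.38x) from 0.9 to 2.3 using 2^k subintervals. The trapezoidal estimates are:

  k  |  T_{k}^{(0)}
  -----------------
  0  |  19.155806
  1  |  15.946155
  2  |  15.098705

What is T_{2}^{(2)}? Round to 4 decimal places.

Richardson extrapolation on the trapezoidal column (denominator 4−1=3):
T_{1}^{(1)} = 15.946155 + (15.946155 − 19.155806)/3 = 14.876271
T_{2}^{(1)} = 15.098705 + (15.098705 − 15.946155)/3 = 14.816222
T_{2}^{(2)} = 14.816222 + (14.816222 − 14.876271)/15 = 14.812219

14.8122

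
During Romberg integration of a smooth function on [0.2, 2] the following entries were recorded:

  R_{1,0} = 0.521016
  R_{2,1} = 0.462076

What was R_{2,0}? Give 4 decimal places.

From R_{2,1} = (4·R_{2,0} − R_{1,0})/3, solve for R_{2,0}:
4·R_{2,0} = 3·0.462076 + 0.521016 = 1.907244
R_{2,0} = 0.476811

0.4768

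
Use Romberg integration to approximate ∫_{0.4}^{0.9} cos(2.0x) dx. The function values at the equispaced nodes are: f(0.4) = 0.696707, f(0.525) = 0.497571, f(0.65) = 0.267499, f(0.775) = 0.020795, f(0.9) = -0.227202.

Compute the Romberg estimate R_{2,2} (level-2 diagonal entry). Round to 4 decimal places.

R_{0,0} (trapezoid, 1 panel, h=0.5000): 0.117376
R_{1,0} (trapezoid, 2 panels, h=0.2500): 0.125563
R_{2,0} (trapezoid, 4 panels, h=0.1250): 0.127577
R_{1,1} = 0.125563 + (0.125563 − 0.117376)/3 = 0.128292
R_{2,1} = 0.127577 + (0.127577 − 0.125563)/3 = 0.128248
R_{2,2} = 0.128248 + (0.128248 − 0.128292)/15 = 0.128245

0.1282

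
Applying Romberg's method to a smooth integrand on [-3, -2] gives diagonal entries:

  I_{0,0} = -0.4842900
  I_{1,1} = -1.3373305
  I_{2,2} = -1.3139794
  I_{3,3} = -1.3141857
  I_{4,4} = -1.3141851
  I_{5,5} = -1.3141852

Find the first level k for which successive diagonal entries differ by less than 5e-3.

|I_{1,1} − I_{0,0}| = 0.8530405 ≥ 5e-3
|I_{2,2} − I_{1,1}| = 0.0233511 ≥ 5e-3
|I_{3,3} − I_{2,2}| = 0.0002063 < 5e-3

k = 3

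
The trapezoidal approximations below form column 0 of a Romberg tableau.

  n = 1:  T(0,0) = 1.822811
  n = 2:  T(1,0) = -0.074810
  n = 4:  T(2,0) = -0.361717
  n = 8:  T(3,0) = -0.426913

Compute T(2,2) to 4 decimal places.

-0.4407

T(1,1) = -0.074810 + (-0.074810 − 1.822811)/3 = -0.707350
T(2,1) = (4·(-0.361717) − (-0.074810)) / 3 = -0.457353
T(2,2) = (16·(-0.457353) − (-0.707350)) / 15 = -0.440687
(Column j=1 coincides with Simpson's rule on the same nodes.)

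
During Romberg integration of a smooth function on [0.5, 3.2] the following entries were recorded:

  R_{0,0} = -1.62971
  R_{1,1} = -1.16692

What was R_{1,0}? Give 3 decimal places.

-1.283

From R_{1,1} = (4·R_{1,0} − R_{0,0})/3, solve for R_{1,0}:
4·R_{1,0} = 3·(-1.16692) + (-1.62971) = -5.13047
R_{1,0} = -1.28262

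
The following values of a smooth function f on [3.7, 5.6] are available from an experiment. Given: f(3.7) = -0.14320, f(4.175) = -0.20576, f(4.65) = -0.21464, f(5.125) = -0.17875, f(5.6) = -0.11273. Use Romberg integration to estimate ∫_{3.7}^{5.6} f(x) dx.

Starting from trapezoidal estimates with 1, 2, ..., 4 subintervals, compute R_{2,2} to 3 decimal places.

R_{0,0} (trapezoid, 1 panel, h=1.9000): -0.24313
R_{1,0} (trapezoid, 2 panels, h=0.9500): -0.32547
R_{2,0} (trapezoid, 4 panels, h=0.4750): -0.34538
R_{1,1} = -0.32547 + (-0.32547 − (-0.24313))/3 = -0.35292
R_{2,1} = -0.34538 + (-0.34538 − (-0.32547))/3 = -0.35202
R_{2,2} = -0.35202 + (-0.35202 − (-0.35292))/15 = -0.35196

-0.352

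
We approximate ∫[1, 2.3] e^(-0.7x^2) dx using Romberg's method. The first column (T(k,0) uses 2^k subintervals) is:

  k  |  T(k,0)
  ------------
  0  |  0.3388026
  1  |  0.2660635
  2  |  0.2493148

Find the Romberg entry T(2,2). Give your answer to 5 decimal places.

Richardson extrapolation on the trapezoidal column (denominator 4−1=3):
T(1,1) = 0.2660635 + (0.2660635 − 0.3388026)/3 = 0.2418171
T(2,1) = (4·0.2493148 − 0.2660635) / 3 = 0.2437319
T(2,2) = (16·0.2437319 − 0.2418171) / 15 = 0.2438596

0.24386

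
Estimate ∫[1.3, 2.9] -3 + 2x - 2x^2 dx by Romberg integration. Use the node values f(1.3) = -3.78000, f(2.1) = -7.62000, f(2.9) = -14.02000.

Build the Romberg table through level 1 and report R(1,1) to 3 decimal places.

-12.875

R(0,0) (trapezoid, 1 panel, h=1.6000): -14.24000
R(1,0) (trapezoid, 2 panels, h=0.8000): -13.21600
R(1,1) = -13.21600 + (-13.21600 − (-14.24000))/3 = -12.87467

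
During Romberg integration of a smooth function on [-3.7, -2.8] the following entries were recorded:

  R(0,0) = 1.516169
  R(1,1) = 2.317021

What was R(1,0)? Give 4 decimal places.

2.1168

From R(1,1) = (4·R(1,0) − R(0,0))/3, solve for R(1,0):
4·R(1,0) = 3·2.317021 + 1.516169 = 8.467232
R(1,0) = 2.116808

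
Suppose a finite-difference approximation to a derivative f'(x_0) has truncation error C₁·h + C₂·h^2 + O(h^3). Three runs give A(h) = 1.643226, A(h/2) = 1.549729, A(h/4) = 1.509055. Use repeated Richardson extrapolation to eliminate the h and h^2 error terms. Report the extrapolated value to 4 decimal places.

First eliminate the h term (factor 2^1 = 2):
  B₁ = (2·1.549729 − 1.643226)/1 = 1.456232
  B₂ = (2·1.509055 − 1.549729)/1 = 1.468381
Then eliminate the h^2 term (factor 2^2 = 4):
  (4·1.468381 − 1.456232)/3 = 1.472431

1.4724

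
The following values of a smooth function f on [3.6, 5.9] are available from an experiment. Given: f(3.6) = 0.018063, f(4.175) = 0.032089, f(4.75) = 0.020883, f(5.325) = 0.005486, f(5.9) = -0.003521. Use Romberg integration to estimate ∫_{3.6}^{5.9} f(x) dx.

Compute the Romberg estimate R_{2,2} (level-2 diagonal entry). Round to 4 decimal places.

R_{0,0} (trapezoid, 1 panel, h=2.3000): 0.016723
R_{1,0} (trapezoid, 2 panels, h=1.1500): 0.032377
R_{2,0} (trapezoid, 4 panels, h=0.5750): 0.037794
R_{1,1} = 0.032377 + (0.032377 − 0.016723)/3 = 0.037595
R_{2,1} = 0.037794 + (0.037794 − 0.032377)/3 = 0.039600
R_{2,2} = 0.039600 + (0.039600 − 0.037595)/15 = 0.039734

0.0397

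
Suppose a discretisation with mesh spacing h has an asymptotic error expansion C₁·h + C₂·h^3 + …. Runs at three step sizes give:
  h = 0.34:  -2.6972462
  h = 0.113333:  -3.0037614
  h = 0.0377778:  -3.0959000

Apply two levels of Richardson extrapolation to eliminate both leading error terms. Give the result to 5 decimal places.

-3.14139

First eliminate the h term (factor 3^1 = 3):
  B₁ = (3·(-3.0037614) − (-2.6972462))/2 = -3.1570190
  B₂ = (3·(-3.0959000) − (-3.0037614))/2 = -3.1419693
Then eliminate the h^3 term (factor 3^3 = 27):
  (27·(-3.1419693) − (-3.1570190))/26 = -3.1413905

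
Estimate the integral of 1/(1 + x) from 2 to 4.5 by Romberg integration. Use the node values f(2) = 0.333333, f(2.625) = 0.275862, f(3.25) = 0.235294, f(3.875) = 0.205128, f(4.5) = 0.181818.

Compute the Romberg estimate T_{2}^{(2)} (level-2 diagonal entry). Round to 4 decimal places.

0.6061

T_{0}^{(0)} (trapezoid, 1 panel, h=2.5000): 0.643939
T_{1}^{(0)} (trapezoid, 2 panels, h=1.2500): 0.616087
T_{2}^{(0)} (trapezoid, 4 panels, h=0.6250): 0.608662
T_{1}^{(1)} = 0.616087 + (0.616087 − 0.643939)/3 = 0.606803
T_{2}^{(1)} = 0.608662 + (0.608662 − 0.616087)/3 = 0.606187
T_{2}^{(2)} = 0.606187 + (0.606187 − 0.606803)/15 = 0.606146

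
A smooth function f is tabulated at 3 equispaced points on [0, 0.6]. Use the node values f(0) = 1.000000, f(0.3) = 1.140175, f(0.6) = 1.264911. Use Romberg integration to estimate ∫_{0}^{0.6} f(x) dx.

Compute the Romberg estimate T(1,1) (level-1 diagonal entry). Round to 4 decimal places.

T(0,0) (trapezoid, 1 panel, h=0.6000): 0.679473
T(1,0) (trapezoid, 2 panels, h=0.3000): 0.681789
T(1,1) = 0.681789 + (0.681789 − 0.679473)/3 = 0.682561

0.6826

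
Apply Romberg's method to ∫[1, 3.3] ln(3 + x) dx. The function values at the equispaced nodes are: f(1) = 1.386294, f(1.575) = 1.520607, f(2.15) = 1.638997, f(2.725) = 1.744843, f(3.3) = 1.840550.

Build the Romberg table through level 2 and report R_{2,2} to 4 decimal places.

R_{0,0} (trapezoid, 1 panel, h=2.3000): 3.710871
R_{1,0} (trapezoid, 2 panels, h=1.1500): 3.740282
R_{2,0} (trapezoid, 4 panels, h=0.5750): 3.747775
R_{1,1} = 3.740282 + (3.740282 − 3.710871)/3 = 3.750086
R_{2,1} = 3.747775 + (3.747775 − 3.740282)/3 = 3.750273
R_{2,2} = 3.750273 + (3.750273 − 3.750086)/15 = 3.750285

3.7503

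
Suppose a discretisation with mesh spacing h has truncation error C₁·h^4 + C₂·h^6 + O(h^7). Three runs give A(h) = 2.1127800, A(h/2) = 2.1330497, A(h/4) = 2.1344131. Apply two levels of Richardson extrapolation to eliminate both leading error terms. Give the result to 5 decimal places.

2.13451

First eliminate the h^4 term (factor 2^4 = 16):
  B₁ = (16·2.1330497 − 2.1127800)/15 = 2.1344010
  B₂ = (16·2.1344131 − 2.1330497)/15 = 2.1345040
Then eliminate the h^6 term (factor 2^6 = 64):
  (64·2.1345040 − 2.1344010)/63 = 2.1345056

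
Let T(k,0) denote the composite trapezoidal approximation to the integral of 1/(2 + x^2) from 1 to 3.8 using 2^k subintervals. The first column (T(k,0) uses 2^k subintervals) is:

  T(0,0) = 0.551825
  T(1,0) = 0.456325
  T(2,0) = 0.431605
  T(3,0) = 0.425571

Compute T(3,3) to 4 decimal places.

0.4236

Richardson extrapolation on the trapezoidal column (denominator 4−1=3):
T(1,1) = 0.456325 + (0.456325 − 0.551825)/3 = 0.424492
T(2,1) = (4·0.431605 − 0.456325) / 3 = 0.423365
T(3,1) = (4·0.425571 − 0.431605) / 3 = 0.423560
T(2,2) = (16·0.423365 − 0.424492) / 15 = 0.423290
T(3,2) = (16·0.423560 − 0.423365) / 15 = 0.423573
T(3,3) = (64·0.423573 − 0.423290) / 63 = 0.423577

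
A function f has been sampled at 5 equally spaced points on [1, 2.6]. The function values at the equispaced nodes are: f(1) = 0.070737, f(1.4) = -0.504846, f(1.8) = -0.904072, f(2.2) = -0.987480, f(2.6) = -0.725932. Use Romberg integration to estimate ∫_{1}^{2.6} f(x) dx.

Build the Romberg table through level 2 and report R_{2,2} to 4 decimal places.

-1.1234

R_{0,0} (trapezoid, 1 panel, h=1.6000): -0.524156
R_{1,0} (trapezoid, 2 panels, h=0.8000): -0.985336
R_{2,0} (trapezoid, 4 panels, h=0.4000): -1.089598
R_{1,1} = -0.985336 + (-0.985336 − (-0.524156))/3 = -1.139063
R_{2,1} = -1.089598 + (-1.089598 − (-0.985336))/3 = -1.124352
R_{2,2} = -1.124352 + (-1.124352 − (-1.139063))/15 = -1.123371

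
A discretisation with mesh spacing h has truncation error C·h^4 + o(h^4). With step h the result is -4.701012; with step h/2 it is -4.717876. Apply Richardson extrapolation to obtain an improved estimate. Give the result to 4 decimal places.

-4.7190

Extrapolated value = (16·A(h/2) − A(h)) / (16 − 1)
= (16·(-4.717876) − (-4.701012)) / 15
= -70.785004 / 15 = -4.719000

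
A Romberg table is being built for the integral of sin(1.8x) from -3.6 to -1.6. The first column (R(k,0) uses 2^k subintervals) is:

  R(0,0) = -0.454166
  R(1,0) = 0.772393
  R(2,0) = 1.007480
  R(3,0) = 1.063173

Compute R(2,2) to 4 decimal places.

R(1,1) = (4·0.772393 − (-0.454166)) / 3 = 1.181246
R(2,1) = (4·1.007480 − 0.772393) / 3 = 1.085842
R(2,2) = 1.085842 + (1.085842 − 1.181246)/15 = 1.079482
(Column j=1 coincides with Simpson's rule on the same nodes.)

1.0795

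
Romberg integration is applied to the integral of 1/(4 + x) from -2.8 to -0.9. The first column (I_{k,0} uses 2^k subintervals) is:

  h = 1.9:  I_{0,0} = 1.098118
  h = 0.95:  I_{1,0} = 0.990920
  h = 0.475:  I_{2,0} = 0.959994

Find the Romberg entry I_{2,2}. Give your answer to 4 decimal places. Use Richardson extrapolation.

Richardson extrapolation on the trapezoidal column (denominator 4−1=3):
I_{1,1} = (4·0.990920 − 1.098118) / 3 = 0.955187
I_{2,1} = (4·0.959994 − 0.990920) / 3 = 0.949685
I_{2,2} = 0.949685 + (0.949685 − 0.955187)/15 = 0.949318

0.9493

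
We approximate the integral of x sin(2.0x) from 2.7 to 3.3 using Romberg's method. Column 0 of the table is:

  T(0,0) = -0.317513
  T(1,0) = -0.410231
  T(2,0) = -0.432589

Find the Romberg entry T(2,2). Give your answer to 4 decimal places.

Richardson extrapolation on the trapezoidal column (denominator 4−1=3):
T(1,1) = (4·(-0.410231) − (-0.317513)) / 3 = -0.441137
T(2,1) = (4·(-0.432589) − (-0.410231)) / 3 = -0.440042
T(2,2) = -0.440042 + (-0.440042 − (-0.441137))/15 = -0.439969

-0.4400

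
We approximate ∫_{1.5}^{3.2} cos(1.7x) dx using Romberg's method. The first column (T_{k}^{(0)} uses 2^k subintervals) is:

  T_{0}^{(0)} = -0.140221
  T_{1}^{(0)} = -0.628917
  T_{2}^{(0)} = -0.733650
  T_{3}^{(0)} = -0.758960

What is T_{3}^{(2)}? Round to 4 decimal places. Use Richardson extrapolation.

Richardson extrapolation on the trapezoidal column (denominator 4−1=3):
T_{2}^{(1)} = -0.733650 + (-0.733650 − (-0.628917))/3 = -0.768561
T_{3}^{(1)} = -0.758960 + (-0.758960 − (-0.733650))/3 = -0.767397
T_{3}^{(2)} = -0.767397 + (-0.767397 − (-0.768561))/15 = -0.767319
(Column j=1 coincides with Simpson's rule on the same nodes.)

-0.7673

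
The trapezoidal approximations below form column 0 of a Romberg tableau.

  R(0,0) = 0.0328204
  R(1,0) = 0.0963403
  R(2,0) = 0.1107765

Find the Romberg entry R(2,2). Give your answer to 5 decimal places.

0.11546

R(1,1) = (4·0.0963403 − 0.0328204) / 3 = 0.1175136
R(2,1) = (4·0.1107765 − 0.0963403) / 3 = 0.1155886
R(2,2) = (16·0.1155886 − 0.1175136) / 15 = 0.1154603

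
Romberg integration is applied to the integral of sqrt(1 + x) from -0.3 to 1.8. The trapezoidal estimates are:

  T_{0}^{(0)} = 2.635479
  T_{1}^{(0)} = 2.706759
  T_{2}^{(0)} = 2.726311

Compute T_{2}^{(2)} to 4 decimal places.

T_{1}^{(1)} = 2.706759 + (2.706759 − 2.635479)/3 = 2.730519
T_{2}^{(1)} = (4·2.726311 − 2.706759) / 3 = 2.732828
T_{2}^{(2)} = 2.732828 + (2.732828 − 2.730519)/15 = 2.732982

2.7330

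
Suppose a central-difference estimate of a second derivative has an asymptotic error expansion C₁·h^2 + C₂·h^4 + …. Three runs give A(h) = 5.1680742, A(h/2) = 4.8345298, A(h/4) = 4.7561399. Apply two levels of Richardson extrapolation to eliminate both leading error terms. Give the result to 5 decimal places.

4.73045

First eliminate the h^2 term (factor 2^2 = 4):
  B₁ = (4·4.8345298 − 5.1680742)/3 = 4.7233483
  B₂ = (4·4.7561399 − 4.8345298)/3 = 4.7300099
Then eliminate the h^4 term (factor 2^4 = 16):
  (16·4.7300099 − 4.7233483)/15 = 4.7304540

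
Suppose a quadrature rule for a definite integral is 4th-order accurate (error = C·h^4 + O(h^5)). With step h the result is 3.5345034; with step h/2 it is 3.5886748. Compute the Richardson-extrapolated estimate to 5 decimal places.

3.59229

The leading error scales as h^4; refining by a factor of 2 reduces it by 2^4 = 16.
Extrapolated value = (16·A(h/2) − A(h)) / (16 − 1)
= (16·3.5886748 − 3.5345034) / 15
= 53.8842934 / 15 = 3.5922862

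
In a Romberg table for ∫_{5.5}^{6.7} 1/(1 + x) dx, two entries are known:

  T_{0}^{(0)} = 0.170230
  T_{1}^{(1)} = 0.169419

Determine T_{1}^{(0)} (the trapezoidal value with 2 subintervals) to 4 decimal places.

From T_{1}^{(1)} = (4·T_{1}^{(0)} − T_{0}^{(0)})/3, solve for T_{1}^{(0)}:
4·T_{1}^{(0)} = 3·0.169419 + 0.170230 = 0.678487
T_{1}^{(0)} = 0.169622

0.1696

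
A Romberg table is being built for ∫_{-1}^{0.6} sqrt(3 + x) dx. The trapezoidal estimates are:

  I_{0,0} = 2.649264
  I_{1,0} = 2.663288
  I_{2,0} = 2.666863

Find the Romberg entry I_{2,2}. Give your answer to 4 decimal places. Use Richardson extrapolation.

Richardson extrapolation on the trapezoidal column (denominator 4−1=3):
I_{1,1} = (4·2.663288 − 2.649264) / 3 = 2.667963
I_{2,1} = (4·2.666863 − 2.663288) / 3 = 2.668055
I_{2,2} = 2.668055 + (2.668055 − 2.667963)/15 = 2.668061
(Column j=1 coincides with Simpson's rule on the same nodes.)

2.6681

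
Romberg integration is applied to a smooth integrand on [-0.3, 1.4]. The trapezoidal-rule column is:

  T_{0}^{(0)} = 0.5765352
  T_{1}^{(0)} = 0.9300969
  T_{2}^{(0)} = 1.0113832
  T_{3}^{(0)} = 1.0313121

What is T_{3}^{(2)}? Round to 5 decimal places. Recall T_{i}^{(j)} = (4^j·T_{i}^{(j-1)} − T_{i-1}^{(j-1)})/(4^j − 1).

Richardson extrapolation on the trapezoidal column (denominator 4−1=3):
T_{2}^{(1)} = 1.0113832 + (1.0113832 − 0.9300969)/3 = 1.0384786
T_{3}^{(1)} = (4·1.0313121 − 1.0113832) / 3 = 1.0379551
T_{3}^{(2)} = (16·1.0379551 − 1.0384786) / 15 = 1.0379202

1.03792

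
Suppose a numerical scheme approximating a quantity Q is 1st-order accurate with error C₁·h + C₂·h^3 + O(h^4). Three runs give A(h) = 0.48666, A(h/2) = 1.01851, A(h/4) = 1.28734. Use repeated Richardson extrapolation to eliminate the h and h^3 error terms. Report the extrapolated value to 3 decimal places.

1.557

First eliminate the h term (factor 2^1 = 2):
  B₁ = (2·1.01851 − 0.48666)/1 = 1.55036
  B₂ = (2·1.28734 − 1.01851)/1 = 1.55617
Then eliminate the h^3 term (factor 2^3 = 8):
  (8·1.55617 − 1.55036)/7 = 1.55700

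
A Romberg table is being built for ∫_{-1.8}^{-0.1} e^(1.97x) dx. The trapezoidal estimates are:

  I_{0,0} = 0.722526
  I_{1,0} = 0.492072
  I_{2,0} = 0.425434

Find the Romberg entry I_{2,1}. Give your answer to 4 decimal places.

0.4032

I_{2,1} = 0.425434 + (0.425434 − 0.492072)/3 = 0.403221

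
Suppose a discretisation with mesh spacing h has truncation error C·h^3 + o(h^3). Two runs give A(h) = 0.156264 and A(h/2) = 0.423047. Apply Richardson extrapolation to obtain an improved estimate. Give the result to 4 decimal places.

Extrapolated value = (8·A(h/2) − A(h)) / (8 − 1)
= (8·0.423047 − 0.156264) / 7
= 3.228112 / 7 = 0.461159

0.4612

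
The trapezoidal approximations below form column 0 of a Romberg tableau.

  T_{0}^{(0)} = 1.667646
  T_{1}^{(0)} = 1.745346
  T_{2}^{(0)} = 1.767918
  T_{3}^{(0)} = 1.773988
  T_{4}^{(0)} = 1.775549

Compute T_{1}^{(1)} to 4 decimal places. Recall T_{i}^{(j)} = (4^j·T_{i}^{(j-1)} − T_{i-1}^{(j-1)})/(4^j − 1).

T_{1}^{(1)} = 1.745346 + (1.745346 − 1.667646)/3 = 1.771246
(Column j=1 coincides with Simpson's rule on the same nodes.)

1.7712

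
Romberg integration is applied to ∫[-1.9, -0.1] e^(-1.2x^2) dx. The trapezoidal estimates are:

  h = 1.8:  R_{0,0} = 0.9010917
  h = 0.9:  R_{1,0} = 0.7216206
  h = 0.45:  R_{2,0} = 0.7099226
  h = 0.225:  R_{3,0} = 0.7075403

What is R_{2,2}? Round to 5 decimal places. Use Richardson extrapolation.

R_{1,1} = 0.7216206 + (0.7216206 − 0.9010917)/3 = 0.6617969
R_{2,1} = (4·0.7099226 − 0.7216206) / 3 = 0.7060233
R_{2,2} = (16·0.7060233 − 0.6617969) / 15 = 0.7089717

0.70897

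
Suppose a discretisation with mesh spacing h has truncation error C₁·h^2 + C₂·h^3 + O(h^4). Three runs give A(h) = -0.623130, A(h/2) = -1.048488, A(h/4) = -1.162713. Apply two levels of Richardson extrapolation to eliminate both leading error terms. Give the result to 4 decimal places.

First eliminate the h^2 term (factor 2^2 = 4):
  B₁ = (4·(-1.048488) − (-0.623130))/3 = -1.190274
  B₂ = (4·(-1.162713) − (-1.048488))/3 = -1.200788
Then eliminate the h^3 term (factor 2^3 = 8):
  (8·(-1.200788) − (-1.190274))/7 = -1.202290

-1.2023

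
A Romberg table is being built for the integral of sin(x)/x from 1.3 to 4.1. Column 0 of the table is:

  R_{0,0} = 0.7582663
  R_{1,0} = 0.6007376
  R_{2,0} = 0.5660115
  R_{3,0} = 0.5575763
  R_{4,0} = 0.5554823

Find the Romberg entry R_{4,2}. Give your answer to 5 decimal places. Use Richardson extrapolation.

R_{3,1} = 0.5575763 + (0.5575763 − 0.5660115)/3 = 0.5547646
R_{4,1} = 0.5554823 + (0.5554823 − 0.5575763)/3 = 0.5547843
R_{4,2} = (16·0.5547843 − 0.5547646) / 15 = 0.5547856

0.55479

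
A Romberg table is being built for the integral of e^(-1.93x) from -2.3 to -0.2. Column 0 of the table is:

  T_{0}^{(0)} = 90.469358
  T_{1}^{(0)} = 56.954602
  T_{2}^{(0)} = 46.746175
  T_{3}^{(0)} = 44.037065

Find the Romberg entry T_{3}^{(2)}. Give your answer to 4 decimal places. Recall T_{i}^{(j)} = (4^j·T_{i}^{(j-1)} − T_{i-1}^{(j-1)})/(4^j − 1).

Richardson extrapolation on the trapezoidal column (denominator 4−1=3):
T_{2}^{(1)} = (4·46.746175 − 56.954602) / 3 = 43.343366
T_{3}^{(1)} = 44.037065 + (44.037065 − 46.746175)/3 = 43.134028
T_{3}^{(2)} = 43.134028 + (43.134028 − 43.343366)/15 = 43.120072

43.1201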